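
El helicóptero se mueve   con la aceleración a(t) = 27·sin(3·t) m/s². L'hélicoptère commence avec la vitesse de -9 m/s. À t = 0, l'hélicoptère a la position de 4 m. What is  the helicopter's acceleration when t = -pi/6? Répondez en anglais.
Using a(t) = 27·sin(3·t) and substituting t = -pi/6, we find a = -27.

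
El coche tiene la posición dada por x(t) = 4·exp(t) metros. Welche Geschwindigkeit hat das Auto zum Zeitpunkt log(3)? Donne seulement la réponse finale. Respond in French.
La vitesse à t = log(3) est v = 12.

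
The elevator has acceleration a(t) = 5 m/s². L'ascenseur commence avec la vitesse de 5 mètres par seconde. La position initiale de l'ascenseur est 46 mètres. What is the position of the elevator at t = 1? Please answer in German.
Wir müssen die Stammfunktion unserer Gleichung für die Beschleunigung a(t) = 5 2-mal finden. Mit ∫a(t)dt und Anwendung von v(0) = 5, finden wir v(t) = 5·t + 5. Das Integral von der Geschwindigkeit ist die Position. Mit x(0) = 46 erhalten wir x(t) = 5·t^2/2 + 5·t + 46. Mit x(t) = 5·t^2/2 + 5·t + 46 und Einsetzen von t = 1, finden wir x = 107/2.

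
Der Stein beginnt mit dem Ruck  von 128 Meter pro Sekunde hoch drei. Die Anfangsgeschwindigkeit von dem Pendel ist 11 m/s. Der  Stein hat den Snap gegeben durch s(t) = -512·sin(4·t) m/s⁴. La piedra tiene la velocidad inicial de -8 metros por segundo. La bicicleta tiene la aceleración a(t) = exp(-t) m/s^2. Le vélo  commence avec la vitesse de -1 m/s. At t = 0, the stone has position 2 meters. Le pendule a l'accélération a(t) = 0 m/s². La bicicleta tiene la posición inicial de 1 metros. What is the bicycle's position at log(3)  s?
To find the answer, we compute 2 antiderivatives of a(t) = exp(-t). The antiderivative of acceleration is velocity. Using v(0) = -1, we get v(t) = -exp(-t). The antiderivative of velocity, with x(0) = 1, gives position: x(t) = exp(-t). Using x(t) = exp(-t) and substituting t = log(3), we find x = 1/3.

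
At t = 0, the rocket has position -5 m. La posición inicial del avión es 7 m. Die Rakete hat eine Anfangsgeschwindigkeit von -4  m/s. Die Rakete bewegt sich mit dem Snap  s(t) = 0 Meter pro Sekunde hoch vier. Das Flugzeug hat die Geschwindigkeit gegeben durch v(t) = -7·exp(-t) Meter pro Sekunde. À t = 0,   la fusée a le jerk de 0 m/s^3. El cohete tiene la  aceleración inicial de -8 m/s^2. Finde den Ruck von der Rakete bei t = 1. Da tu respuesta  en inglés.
We need to integrate our snap equation s(t) = 0 1 time. The integral of snap is jerk. Using j(0) = 0, we get j(t) = 0. We have jerk j(t) = 0. Substituting t = 1: j(1) = 0.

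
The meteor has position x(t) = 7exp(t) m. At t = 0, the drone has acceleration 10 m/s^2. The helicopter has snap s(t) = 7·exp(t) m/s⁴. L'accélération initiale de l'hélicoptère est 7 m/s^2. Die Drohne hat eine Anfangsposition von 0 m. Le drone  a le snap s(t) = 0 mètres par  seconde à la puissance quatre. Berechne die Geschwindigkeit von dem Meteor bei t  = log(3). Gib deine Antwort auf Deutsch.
Ausgehend von der Position x(t) = 7·exp(t), nehmen wir 1 Ableitung. Die Ableitung von der Position ergibt die Geschwindigkeit: v(t) = 7·exp(t). Aus der Gleichung für die Geschwindigkeit v(t) = 7·exp(t), setzen wir t = log(3) ein und erhalten v = 21.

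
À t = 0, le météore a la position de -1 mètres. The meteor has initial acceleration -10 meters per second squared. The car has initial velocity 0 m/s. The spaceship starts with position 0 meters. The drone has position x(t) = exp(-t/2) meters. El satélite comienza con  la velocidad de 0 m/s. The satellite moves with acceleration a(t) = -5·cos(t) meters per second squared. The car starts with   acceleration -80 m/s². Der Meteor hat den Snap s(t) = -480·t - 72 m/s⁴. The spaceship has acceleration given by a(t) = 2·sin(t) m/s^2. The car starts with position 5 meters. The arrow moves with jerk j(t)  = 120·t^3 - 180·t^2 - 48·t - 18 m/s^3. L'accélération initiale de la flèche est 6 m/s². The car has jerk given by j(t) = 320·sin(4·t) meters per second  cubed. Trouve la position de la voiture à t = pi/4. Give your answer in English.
To find the answer, we compute 3 antiderivatives of j(t) = 320·sin(4·t). The antiderivative of jerk is acceleration. Using a(0) = -80, we get a(t) = -80·cos(4·t). The antiderivative of acceleration, with v(0) = 0, gives velocity: v(t) = -20·sin(4·t). The integral of velocity is position. Using x(0) = 5, we get x(t) = 5·cos(4·t). From the given position equation x(t) = 5·cos(4·t), we substitute t = pi/4 to get x = -5.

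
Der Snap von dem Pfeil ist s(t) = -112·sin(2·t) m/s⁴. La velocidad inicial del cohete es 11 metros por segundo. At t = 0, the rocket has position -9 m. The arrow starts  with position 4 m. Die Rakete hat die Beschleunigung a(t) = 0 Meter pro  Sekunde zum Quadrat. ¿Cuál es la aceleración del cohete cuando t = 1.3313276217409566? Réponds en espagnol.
Usando a(t) = 0 y sustituyendo t = 1.3313276217409566, encontramos a = 0.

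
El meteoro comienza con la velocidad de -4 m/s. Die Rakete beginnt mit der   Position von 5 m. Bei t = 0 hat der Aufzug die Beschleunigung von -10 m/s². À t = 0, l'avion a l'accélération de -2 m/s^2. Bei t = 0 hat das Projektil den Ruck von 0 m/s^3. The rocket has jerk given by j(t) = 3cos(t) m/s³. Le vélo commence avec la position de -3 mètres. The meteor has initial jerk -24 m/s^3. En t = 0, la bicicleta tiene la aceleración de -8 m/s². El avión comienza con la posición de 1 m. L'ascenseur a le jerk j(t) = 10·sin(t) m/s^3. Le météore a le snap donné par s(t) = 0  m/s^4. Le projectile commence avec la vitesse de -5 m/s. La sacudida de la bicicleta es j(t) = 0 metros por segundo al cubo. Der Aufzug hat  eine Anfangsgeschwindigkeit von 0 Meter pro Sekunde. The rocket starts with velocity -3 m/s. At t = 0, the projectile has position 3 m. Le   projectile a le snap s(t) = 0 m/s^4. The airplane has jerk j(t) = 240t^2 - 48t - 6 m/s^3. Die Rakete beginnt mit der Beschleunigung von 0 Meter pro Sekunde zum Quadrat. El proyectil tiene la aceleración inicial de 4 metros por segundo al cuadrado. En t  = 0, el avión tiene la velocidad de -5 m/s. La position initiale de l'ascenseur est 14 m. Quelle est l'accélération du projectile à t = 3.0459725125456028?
En partant du snap s(t) = 0, nous prenons 2 primitives. En prenant ∫s(t)dt et en appliquant j(0) = 0, nous trouvons j(t) = 0. L'intégrale du jerk est l'accélération. En utilisant a(0) = 4, nous obtenons a(t) = 4. De l'équation de l'accélération a(t) = 4, nous substituons t = 3.0459725125456028 pour obtenir a = 4.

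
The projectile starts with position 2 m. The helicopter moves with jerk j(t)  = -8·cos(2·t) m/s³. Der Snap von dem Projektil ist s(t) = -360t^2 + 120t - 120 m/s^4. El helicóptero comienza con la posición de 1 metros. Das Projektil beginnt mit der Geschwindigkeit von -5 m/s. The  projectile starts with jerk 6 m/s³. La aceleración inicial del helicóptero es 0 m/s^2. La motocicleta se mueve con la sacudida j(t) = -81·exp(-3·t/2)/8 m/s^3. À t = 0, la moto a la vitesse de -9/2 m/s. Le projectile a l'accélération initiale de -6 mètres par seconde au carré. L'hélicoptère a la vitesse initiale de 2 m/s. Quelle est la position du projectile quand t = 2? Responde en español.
Necesitamos integrar nuestra ecuación del snap s(t) = -360·t^2 + 120·t - 120 4 veces. La antiderivada del snap es la sacudida. Usando j(0) = 6, obtenemos j(t) = -120·t^3 + 60·t^2 - 120·t + 6. La integral de la sacudida, con a(0) = -6, da la aceleración: a(t) = -30·t^4 + 20·t^3 - 60·t^2 + 6·t - 6. Integrando la aceleración y usando la condición inicial v(0) = -5, obtenemos v(t) = -6·t^5 + 5·t^4 - 20·t^3 + 3·t^2 - 6·t - 5. Integrando la velocidad y usando la condición inicial x(0) = 2, obtenemos x(t) = -t^6 + t^5 - 5·t^4 + t^3 - 3·t^2 - 5·t + 2. Usando x(t) = -t^6 + t^5 - 5·t^4 + t^3 - 3·t^2 - 5·t + 2 y sustituyendo t = 2, encontramos x = -124.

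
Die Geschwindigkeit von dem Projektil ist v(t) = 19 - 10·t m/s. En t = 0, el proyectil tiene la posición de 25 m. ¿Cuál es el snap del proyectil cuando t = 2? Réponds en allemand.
Wir müssen unsere Gleichung für die Geschwindigkeit v(t) = 19 - 10·t 3-mal ableiten. Durch Ableiten von der Geschwindigkeit erhalten wir die Beschleunigung: a(t) = -10. Mit d/dt von a(t) finden wir j(t) = 0. Die Ableitung von dem Ruck ergibt den Snap: s(t) = 0. Wir haben den Snap s(t) = 0. Durch Einsetzen von t = 2: s(2) = 0.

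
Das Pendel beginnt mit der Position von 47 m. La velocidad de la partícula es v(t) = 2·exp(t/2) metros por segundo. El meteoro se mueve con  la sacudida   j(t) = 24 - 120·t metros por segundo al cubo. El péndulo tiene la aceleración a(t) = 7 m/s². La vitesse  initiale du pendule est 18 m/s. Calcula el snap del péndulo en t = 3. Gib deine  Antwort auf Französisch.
Pour résoudre ceci, nous devons prendre 2 dérivées de notre équation de l'accélération a(t) = 7. La dérivée de l'accélération donne le jerk: j(t) = 0. En prenant d/dt de j(t), nous trouvons s(t) = 0. Nous avons le snap s(t) = 0. En substituant t = 3: s(3) = 0.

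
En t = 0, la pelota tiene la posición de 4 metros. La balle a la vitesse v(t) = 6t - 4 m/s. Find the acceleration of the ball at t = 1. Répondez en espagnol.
Partiendo de la velocidad v(t) = 6·t - 4, tomamos 1 derivada. Derivando la velocidad, obtenemos la aceleración: a(t) = 6. Tenemos la aceleración a(t) = 6. Sustituyendo t = 1: a(1) = 6.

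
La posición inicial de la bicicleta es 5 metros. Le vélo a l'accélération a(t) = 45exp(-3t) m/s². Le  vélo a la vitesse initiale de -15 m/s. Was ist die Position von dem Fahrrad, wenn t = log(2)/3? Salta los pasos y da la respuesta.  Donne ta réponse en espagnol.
x(log(2)/3) = 5/2.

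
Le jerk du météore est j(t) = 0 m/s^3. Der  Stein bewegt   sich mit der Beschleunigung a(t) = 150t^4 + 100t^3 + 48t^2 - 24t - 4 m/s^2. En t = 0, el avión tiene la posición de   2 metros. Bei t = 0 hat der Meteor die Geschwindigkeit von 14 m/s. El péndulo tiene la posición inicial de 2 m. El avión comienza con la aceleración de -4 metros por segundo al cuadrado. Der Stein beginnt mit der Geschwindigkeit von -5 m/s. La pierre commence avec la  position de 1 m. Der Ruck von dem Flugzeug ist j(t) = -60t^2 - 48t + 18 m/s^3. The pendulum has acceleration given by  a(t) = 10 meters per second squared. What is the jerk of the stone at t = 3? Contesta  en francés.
En partant de l'accélération a(t) = 150·t^4 + 100·t^3 + 48·t^2 - 24·t - 4, nous prenons 1 dérivée. En dérivant l'accélération, nous obtenons le jerk: j(t) = 600·t^3 + 300·t^2 + 96·t - 24. En utilisant j(t) = 600·t^3 + 300·t^2 + 96·t - 24 et en substituant t = 3, nous trouvons j = 19164.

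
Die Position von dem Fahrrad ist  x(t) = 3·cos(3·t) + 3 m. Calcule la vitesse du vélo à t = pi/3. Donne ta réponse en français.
Nous devons dériver notre équation de la position x(t) = 3·cos(3·t) + 3 1 fois. En dérivant la position, nous obtenons la vitesse: v(t) = -9·sin(3·t). Nous avons la vitesse v(t) = -9·sin(3·t). En substituant t = pi/3: v(pi/3) = 0.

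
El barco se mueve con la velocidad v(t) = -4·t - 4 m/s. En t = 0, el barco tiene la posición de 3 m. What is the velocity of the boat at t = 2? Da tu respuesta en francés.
De l'équation de la vitesse v(t) = -4·t - 4, nous substituons t = 2 pour obtenir v = -12.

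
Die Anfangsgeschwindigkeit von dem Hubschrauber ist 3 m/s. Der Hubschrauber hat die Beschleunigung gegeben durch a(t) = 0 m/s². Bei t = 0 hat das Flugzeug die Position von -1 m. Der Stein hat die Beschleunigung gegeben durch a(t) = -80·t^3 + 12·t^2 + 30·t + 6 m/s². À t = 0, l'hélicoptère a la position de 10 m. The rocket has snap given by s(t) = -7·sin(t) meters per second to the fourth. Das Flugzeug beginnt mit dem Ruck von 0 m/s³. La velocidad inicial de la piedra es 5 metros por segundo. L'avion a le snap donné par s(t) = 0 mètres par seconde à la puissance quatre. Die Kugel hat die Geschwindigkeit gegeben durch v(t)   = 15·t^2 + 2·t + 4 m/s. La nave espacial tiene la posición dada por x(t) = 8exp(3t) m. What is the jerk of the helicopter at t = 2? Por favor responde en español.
Debemos derivar nuestra ecuación de la aceleración a(t) = 0 1 vez. Derivando la aceleración, obtenemos la sacudida: j(t) = 0. De la ecuación de la sacudida j(t) = 0, sustituimos t = 2 para obtener j = 0.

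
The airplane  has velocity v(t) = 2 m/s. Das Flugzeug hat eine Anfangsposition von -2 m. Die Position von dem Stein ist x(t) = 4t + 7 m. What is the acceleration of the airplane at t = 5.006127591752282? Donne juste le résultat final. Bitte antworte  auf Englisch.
a(5.006127591752282) = 0.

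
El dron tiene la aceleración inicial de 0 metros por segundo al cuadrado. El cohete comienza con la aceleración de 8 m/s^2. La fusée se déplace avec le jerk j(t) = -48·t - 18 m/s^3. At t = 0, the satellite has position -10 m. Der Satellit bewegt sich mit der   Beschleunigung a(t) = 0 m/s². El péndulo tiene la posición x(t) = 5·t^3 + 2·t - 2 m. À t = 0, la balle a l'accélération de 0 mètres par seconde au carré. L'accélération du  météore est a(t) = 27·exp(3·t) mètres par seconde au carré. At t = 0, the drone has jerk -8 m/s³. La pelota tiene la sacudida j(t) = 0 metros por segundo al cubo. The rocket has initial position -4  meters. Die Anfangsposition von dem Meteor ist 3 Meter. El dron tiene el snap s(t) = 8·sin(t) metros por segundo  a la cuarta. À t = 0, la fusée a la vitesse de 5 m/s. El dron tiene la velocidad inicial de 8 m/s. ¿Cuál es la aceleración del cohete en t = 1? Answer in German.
Um dies zu lösen, müssen wir 1 Integral unserer Gleichung für den Ruck j(t) = -48·t - 18 finden. Durch Integration von dem Ruck und Verwendung der Anfangsbedingung a(0) = 8, erhalten wir a(t) = -24·t^2 - 18·t + 8. Mit a(t) = -24·t^2 - 18·t + 8 und Einsetzen von t = 1, finden wir a = -34.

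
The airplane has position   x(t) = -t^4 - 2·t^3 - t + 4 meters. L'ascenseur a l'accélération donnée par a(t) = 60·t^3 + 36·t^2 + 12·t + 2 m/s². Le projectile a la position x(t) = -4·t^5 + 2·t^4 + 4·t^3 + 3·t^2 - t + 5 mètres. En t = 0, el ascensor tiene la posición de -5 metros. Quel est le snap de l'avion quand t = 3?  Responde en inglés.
To solve this, we need to take 4 derivatives of our position equation x(t) = -t^4 - 2·t^3 - t + 4. Taking d/dt of x(t), we find v(t) = -4·t^3 - 6·t^2 - 1. Differentiating velocity, we get acceleration: a(t) = -12·t^2 - 12·t. Taking d/dt of a(t), we find j(t) = -24·t - 12. Taking d/dt of j(t), we find s(t) = -24. Using s(t) = -24 and substituting t = 3, we find s = -24.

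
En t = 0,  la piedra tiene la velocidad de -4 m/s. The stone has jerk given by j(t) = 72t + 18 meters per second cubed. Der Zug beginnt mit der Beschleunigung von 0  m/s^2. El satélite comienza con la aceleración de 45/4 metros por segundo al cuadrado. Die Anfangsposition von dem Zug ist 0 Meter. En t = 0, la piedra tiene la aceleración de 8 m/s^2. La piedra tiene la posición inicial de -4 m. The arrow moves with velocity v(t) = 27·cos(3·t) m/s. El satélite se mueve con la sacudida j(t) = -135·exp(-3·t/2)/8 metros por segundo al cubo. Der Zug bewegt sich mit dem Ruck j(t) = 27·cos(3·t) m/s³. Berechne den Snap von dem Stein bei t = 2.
Wir müssen unsere Gleichung für den Ruck j(t) = 72·t + 18 1-mal ableiten. Durch Ableiten von dem Ruck erhalten wir den Snap: s(t) = 72. Wir haben den Snap s(t) = 72. Durch Einsetzen von t = 2: s(2) = 72.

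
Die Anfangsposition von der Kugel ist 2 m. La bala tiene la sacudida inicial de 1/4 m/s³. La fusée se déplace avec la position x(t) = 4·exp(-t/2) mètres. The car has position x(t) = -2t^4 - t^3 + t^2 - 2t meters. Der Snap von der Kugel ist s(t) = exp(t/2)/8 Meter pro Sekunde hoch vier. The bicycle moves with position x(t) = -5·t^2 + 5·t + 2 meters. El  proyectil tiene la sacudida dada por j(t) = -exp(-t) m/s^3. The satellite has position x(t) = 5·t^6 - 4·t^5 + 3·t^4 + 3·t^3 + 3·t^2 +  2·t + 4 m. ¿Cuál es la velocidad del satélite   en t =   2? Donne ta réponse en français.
Nous devons dériver notre équation de la position x(t) = 5·t^6 - 4·t^5 + 3·t^4 + 3·t^3 + 3·t^2 + 2·t + 4 1 fois. En prenant d/dt de x(t), nous trouvons v(t) = 30·t^5 - 20·t^4 + 12·t^3 + 9·t^2 + 6·t + 2. En utilisant v(t) = 30·t^5 - 20·t^4 + 12·t^3 + 9·t^2 + 6·t + 2 et en substituant t = 2, nous trouvons v = 786.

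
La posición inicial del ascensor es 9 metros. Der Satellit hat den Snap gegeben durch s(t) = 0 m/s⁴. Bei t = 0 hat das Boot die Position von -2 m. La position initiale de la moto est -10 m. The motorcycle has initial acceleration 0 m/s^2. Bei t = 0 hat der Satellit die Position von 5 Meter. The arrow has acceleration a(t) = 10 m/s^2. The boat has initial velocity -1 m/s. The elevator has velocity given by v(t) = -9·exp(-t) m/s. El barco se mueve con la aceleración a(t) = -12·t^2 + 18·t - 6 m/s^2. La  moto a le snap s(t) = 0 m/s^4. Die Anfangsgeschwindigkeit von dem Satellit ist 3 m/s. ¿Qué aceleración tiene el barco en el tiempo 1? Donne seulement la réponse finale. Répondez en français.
La réponse est 0.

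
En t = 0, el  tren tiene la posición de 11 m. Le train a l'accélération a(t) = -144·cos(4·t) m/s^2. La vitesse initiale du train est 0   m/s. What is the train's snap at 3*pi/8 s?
Starting from acceleration a(t) = -144·cos(4·t), we take 2 derivatives. Taking d/dt of a(t), we find j(t) = 576·sin(4·t). The derivative of jerk gives snap: s(t) = 2304·cos(4·t). Using s(t) = 2304·cos(4·t) and substituting t = 3*pi/8, we find s = 0.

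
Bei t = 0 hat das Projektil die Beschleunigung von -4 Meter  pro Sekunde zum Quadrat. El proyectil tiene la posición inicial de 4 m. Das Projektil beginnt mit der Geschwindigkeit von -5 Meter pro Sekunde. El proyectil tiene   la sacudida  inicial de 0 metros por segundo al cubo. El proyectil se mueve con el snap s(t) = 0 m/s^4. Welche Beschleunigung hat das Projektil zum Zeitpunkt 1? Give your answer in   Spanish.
Necesitamos integrar nuestra ecuación del snap s(t) = 0 2 veces. La integral del snap, con j(0) = 0, da la sacudida: j(t) = 0. Tomando ∫j(t)dt y aplicando a(0) = -4, encontramos a(t) = -4. Tenemos la aceleración a(t) = -4. Sustituyendo t = 1: a(1) = -4.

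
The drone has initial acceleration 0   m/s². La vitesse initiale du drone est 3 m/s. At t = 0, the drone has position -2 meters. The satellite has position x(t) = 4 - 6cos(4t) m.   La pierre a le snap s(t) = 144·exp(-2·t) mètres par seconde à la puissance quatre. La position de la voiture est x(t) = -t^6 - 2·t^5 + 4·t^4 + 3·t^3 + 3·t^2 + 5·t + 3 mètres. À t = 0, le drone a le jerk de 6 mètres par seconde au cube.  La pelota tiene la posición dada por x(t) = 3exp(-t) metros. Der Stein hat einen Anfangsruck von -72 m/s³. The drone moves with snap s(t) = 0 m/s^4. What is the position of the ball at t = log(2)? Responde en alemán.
Aus der Gleichung für die Position x(t) = 3·exp(-t), setzen wir t = log(2) ein und erhalten x = 3/2.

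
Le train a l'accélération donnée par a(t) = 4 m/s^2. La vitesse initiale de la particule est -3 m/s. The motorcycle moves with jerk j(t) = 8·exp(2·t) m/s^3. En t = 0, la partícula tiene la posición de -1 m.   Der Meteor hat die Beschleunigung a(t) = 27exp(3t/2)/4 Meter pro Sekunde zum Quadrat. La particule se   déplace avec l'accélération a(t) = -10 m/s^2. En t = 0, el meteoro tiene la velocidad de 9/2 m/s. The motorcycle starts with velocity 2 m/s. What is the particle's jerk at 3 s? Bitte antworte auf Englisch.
To solve this, we need to take 1 derivative of our acceleration equation a(t) = -10. Differentiating acceleration, we get jerk: j(t) = 0. From the given jerk equation j(t) = 0, we substitute t = 3 to get j = 0.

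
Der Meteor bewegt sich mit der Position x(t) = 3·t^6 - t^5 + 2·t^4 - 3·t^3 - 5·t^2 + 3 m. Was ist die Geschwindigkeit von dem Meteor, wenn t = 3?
Ausgehend von der Position x(t) = 3·t^6 - t^5 + 2·t^4 - 3·t^3 - 5·t^2 + 3, nehmen wir 1 Ableitung. Die Ableitung von der Position ergibt die Geschwindigkeit: v(t) = 18·t^5 - 5·t^4 + 8·t^3 - 9·t^2 - 10·t. Wir haben die Geschwindigkeit v(t) = 18·t^5 - 5·t^4 + 8·t^3 - 9·t^2 - 10·t. Durch Einsetzen von t = 3: v(3) = 4074.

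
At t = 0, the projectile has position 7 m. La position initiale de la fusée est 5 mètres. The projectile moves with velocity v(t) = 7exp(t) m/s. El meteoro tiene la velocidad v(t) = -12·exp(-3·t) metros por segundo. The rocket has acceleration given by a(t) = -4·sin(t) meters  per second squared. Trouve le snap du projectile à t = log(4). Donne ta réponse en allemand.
Um dies zu lösen, müssen wir 3 Ableitungen unserer Gleichung für die Geschwindigkeit v(t) = 7·exp(t) nehmen. Durch Ableiten von der Geschwindigkeit erhalten wir die Beschleunigung: a(t) = 7·exp(t). Durch Ableiten von der Beschleunigung erhalten wir den Ruck: j(t) = 7·exp(t). Die Ableitung von dem Ruck ergibt den Snap: s(t) = 7·exp(t). Mit s(t) = 7·exp(t) und Einsetzen von t = log(4), finden wir s = 28.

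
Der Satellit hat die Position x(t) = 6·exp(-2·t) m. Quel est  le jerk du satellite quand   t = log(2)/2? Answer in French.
Pour résoudre ceci, nous devons prendre 3 dérivées de notre équation de la position x(t) = 6·exp(-2·t). En dérivant la position, nous obtenons la vitesse: v(t) = -12·exp(-2·t). En prenant d/dt de v(t), nous trouvons a(t) = 24·exp(-2·t). En dérivant l'accélération, nous obtenons le jerk: j(t) = -48·exp(-2·t). En utilisant j(t) = -48·exp(-2·t) et en substituant t = log(2)/2, nous trouvons j = -24.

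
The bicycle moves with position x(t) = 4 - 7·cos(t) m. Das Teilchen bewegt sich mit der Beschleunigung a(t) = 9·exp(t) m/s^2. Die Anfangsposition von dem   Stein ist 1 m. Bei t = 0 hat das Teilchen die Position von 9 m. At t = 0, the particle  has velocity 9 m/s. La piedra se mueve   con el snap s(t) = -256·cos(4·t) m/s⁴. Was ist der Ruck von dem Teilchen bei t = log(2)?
Ausgehend von der Beschleunigung a(t) = 9·exp(t), nehmen wir 1 Ableitung. Durch Ableiten von der Beschleunigung erhalten wir den Ruck: j(t) = 9·exp(t). Wir haben den Ruck j(t) = 9·exp(t). Durch Einsetzen von t = log(2): j(log(2)) = 18.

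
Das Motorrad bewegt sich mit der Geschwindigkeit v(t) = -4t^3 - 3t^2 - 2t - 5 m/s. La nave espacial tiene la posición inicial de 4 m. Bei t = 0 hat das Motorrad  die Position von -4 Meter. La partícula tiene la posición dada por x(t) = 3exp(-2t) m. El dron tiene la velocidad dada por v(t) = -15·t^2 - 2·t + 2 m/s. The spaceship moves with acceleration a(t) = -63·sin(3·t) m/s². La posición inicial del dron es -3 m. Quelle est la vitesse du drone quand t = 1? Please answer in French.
Nous avons la vitesse v(t) = -15·t^2 - 2·t + 2. En substituant t = 1: v(1) = -15.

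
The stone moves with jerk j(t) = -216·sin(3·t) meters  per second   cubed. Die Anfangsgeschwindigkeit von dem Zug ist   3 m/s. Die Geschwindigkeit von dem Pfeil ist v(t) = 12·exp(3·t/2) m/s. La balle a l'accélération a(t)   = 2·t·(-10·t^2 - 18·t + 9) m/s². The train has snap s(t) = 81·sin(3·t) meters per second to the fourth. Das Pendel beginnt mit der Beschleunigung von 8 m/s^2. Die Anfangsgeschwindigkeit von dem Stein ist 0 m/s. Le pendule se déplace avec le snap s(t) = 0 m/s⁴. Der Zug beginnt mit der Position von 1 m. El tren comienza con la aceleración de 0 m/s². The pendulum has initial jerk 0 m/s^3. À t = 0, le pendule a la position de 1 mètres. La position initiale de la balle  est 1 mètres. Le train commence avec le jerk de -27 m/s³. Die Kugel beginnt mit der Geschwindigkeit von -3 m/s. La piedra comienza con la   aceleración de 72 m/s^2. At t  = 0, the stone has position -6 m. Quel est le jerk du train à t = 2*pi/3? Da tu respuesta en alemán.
Wir müssen unsere Gleichung für den Snap s(t) = 81·sin(3·t) 1-mal integrieren. Die Stammfunktion von dem Snap ist der Ruck. Mit j(0) = -27 erhalten wir j(t) = -27·cos(3·t). Wir haben den Ruck j(t) = -27·cos(3·t). Durch Einsetzen von t = 2*pi/3: j(2*pi/3) = -27.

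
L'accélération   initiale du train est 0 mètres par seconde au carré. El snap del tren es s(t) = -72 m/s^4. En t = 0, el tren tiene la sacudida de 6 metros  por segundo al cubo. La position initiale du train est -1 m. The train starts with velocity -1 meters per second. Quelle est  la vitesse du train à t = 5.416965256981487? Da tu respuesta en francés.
Nous devons intégrer notre équation du snap s(t) = -72 3 fois. L'intégrale du snap, avec j(0) = 6, donne le jerk: j(t) = 6 - 72·t. En intégrant le jerk et en utilisant la condition initiale a(0) = 0, nous obtenons a(t) = 6·t·(1 - 6·t). En intégrant l'accélération et en utilisant la condition initiale v(0) = -1, nous obtenons v(t) = -12·t^3 + 3·t^2 - 1. En utilisant v(t) = -12·t^3 + 3·t^2 - 1 et en substituant t = 5.416965256981487, nous trouvons v = -1820.40292117532.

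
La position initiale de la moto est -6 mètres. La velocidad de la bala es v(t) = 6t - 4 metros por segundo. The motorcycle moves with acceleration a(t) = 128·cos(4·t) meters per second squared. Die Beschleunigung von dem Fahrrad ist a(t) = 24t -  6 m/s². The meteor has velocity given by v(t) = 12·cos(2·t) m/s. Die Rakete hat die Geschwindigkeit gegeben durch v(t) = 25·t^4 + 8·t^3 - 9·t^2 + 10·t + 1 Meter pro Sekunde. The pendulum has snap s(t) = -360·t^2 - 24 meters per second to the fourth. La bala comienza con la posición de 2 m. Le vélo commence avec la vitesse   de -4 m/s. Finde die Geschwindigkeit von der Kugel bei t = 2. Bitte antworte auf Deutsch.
Aus der Gleichung für die Geschwindigkeit v(t) = 6·t - 4, setzen wir t = 2 ein und erhalten v = 8.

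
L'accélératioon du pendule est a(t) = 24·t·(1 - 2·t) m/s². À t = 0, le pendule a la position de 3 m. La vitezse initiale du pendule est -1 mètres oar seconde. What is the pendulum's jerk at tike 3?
Starting from acceleration a(t) = 24·t·(1 - 2·t), we take 1 derivative. Taking d/dt of a(t), we find j(t) = 24 - 96·t. We have jerk j(t) = 24 - 96·t. Substituting t = 3: j(3) = -264.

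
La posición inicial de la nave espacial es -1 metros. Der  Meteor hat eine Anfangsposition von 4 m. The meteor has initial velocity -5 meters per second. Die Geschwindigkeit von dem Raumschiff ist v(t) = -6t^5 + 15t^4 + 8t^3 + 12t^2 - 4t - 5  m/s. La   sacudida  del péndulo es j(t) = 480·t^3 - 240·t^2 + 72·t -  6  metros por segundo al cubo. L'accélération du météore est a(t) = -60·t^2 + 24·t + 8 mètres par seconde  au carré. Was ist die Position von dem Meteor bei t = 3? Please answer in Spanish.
Necesitamos integrar nuestra ecuación de la aceleración a(t) = -60·t^2 + 24·t + 8 2 veces. Tomando ∫a(t)dt y aplicando v(0) = -5, encontramos v(t) = -20·t^3 + 12·t^2 + 8·t - 5. La integral de la velocidad, con x(0) = 4, da la posición: x(t) = -5·t^4 + 4·t^3 + 4·t^2 - 5·t + 4. Usando x(t) = -5·t^4 + 4·t^3 + 4·t^2 - 5·t + 4 y sustituyendo t = 3, encontramos x = -272.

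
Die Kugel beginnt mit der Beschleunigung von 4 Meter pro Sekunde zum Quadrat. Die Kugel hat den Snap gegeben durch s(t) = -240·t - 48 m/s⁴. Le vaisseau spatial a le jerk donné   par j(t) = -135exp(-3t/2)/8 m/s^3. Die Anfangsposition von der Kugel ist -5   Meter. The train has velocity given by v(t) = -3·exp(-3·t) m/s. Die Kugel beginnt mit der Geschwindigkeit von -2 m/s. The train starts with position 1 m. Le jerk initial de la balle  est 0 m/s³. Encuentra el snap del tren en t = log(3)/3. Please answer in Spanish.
Para resolver esto, necesitamos tomar 3 derivadas de nuestra ecuación de la velocidad v(t) = -3·exp(-3·t). Tomando d/dt de v(t), encontramos a(t) = 9·exp(-3·t). Tomando d/dt de a(t), encontramos j(t) = -27·exp(-3·t). Derivando la sacudida, obtenemos el snap: s(t) = 81·exp(-3·t). Usando s(t) = 81·exp(-3·t) y sustituyendo t = log(3)/3, encontramos s = 27.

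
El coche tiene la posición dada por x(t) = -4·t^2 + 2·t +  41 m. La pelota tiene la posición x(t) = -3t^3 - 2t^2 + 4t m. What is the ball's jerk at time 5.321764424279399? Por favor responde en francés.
Pour résoudre ceci, nous devons prendre 3 dérivées de notre équation de la position x(t) = -3·t^3 - 2·t^2 + 4·t. En dérivant la position, nous obtenons la vitesse: v(t) = -9·t^2 - 4·t + 4. En prenant d/dt de v(t), nous trouvons a(t) = -18·t - 4. En dérivant l'accélération, nous obtenons le jerk: j(t) = -18. De l'équation du jerk j(t) = -18, nous substituons t = 5.321764424279399 pour obtenir j = -18.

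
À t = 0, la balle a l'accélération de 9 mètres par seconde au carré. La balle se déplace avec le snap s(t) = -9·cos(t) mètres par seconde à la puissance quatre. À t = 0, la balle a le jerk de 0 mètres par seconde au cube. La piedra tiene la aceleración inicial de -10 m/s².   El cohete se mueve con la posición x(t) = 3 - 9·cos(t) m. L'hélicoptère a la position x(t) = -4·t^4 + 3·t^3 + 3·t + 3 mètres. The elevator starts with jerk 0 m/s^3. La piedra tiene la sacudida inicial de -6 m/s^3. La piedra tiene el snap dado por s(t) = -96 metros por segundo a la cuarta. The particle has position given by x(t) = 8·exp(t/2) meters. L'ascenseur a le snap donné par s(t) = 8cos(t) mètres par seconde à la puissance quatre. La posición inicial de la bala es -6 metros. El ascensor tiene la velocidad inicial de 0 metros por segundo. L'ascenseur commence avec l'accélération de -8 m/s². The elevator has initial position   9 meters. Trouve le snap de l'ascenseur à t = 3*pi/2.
En utilisant s(t) = 8·cos(t) et en substituant t = 3*pi/2, nous trouvons s = 0.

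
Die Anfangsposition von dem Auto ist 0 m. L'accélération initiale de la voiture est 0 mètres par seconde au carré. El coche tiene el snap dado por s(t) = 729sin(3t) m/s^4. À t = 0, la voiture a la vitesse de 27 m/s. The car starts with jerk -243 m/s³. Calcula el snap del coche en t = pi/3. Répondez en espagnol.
De la ecuación del snap s(t) = 729·sin(3·t), sustituimos t = pi/3 para obtener s = 0.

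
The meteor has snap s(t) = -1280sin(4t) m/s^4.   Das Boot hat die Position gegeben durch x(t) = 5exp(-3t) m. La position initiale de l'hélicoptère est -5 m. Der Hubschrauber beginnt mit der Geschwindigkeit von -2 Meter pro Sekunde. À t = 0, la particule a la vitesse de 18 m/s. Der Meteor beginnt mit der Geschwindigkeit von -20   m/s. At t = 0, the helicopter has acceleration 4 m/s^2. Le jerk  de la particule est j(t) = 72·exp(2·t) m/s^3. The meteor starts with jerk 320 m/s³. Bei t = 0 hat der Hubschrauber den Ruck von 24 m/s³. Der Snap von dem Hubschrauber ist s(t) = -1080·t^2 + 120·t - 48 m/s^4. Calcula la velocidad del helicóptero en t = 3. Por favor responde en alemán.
Wir müssen die Stammfunktion unserer Gleichung für den Snap s(t) = -1080·t^2 + 120·t - 48 3-mal finden. Durch Integration von dem Snap und Verwendung der Anfangsbedingung j(0) = 24, erhalten wir j(t) = -360·t^3 + 60·t^2 - 48·t + 24. Mit ∫j(t)dt und Anwendung von a(0) = 4, finden wir a(t) = -90·t^4 + 20·t^3 - 24·t^2 + 24·t + 4. Das Integral von der Beschleunigung ist die Geschwindigkeit. Mit v(0) = -2 erhalten wir v(t) = -18·t^5 + 5·t^4 - 8·t^3 + 12·t^2 + 4·t - 2. Wir haben die Geschwindigkeit v(t) = -18·t^5 + 5·t^4 - 8·t^3 + 12·t^2 + 4·t - 2. Durch Einsetzen von t = 3: v(3) = -4067.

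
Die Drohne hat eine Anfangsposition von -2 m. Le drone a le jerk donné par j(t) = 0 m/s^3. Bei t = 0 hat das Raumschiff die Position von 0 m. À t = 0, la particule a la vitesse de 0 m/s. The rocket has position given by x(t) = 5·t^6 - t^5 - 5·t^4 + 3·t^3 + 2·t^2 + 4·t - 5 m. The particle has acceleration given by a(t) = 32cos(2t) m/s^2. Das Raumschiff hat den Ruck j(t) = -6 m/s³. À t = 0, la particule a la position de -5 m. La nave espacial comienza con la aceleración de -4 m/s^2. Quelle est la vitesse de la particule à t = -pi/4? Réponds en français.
Nous devons intégrer notre équation de l'accélération a(t) = 32·cos(2·t) 1 fois. L'intégrale de l'accélération est la vitesse. En utilisant v(0) = 0, nous obtenons v(t) = 16·sin(2·t). De l'équation de la vitesse v(t) = 16·sin(2·t), nous substituons t = -pi/4 pour obtenir v = -16.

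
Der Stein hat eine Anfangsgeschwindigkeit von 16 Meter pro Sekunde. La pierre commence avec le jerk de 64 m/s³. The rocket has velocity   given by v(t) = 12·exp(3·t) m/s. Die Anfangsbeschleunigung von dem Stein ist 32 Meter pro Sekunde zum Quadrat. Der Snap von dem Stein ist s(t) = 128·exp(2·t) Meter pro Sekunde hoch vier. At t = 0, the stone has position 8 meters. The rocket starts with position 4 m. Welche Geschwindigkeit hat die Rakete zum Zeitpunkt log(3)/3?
Mit v(t) = 12·exp(3·t) und Einsetzen von t = log(3)/3, finden wir v = 36.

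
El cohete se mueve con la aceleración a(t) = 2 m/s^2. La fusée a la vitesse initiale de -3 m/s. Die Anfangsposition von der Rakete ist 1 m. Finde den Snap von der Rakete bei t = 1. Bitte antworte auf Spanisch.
Partiendo de la aceleración a(t) = 2, tomamos 2 derivadas. Tomando d/dt de a(t), encontramos j(t) = 0. La derivada de la sacudida da el snap: s(t) = 0. De la ecuación del snap s(t) = 0, sustituimos t = 1 para obtener s = 0.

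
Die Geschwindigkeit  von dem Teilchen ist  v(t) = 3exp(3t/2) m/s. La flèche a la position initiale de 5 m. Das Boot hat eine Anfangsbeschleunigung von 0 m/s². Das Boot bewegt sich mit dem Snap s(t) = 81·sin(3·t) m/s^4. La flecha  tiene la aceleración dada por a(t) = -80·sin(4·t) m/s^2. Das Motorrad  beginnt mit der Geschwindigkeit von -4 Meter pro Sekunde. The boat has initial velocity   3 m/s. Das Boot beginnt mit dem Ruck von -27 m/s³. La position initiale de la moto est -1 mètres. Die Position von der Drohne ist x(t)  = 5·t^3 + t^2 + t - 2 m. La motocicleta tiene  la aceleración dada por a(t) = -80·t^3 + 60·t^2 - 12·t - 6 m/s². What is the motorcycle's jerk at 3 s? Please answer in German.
Um dies zu lösen, müssen wir 1 Ableitung unserer Gleichung für die Beschleunigung a(t) = -80·t^3 + 60·t^2 - 12·t - 6 nehmen. Mit d/dt von a(t) finden wir j(t) = -240·t^2 + 120·t - 12. Wir haben den Ruck j(t) = -240·t^2 + 120·t - 12. Durch Einsetzen von t = 3: j(3) = -1812.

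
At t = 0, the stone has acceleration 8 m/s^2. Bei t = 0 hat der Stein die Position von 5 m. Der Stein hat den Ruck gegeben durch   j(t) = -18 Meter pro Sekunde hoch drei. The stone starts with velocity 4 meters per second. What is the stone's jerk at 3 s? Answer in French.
De l'équation du jerk j(t) = -18, nous substituons t = 3 pour obtenir j = -18.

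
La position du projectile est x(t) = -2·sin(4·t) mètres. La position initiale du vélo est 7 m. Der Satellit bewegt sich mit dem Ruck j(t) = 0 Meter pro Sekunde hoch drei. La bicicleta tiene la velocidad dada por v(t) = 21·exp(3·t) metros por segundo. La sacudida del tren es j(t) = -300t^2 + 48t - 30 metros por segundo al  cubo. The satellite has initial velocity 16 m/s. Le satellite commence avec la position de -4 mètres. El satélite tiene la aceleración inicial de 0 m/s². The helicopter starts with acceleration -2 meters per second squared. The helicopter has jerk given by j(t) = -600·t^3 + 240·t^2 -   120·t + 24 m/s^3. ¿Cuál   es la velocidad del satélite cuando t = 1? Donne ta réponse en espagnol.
Necesitamos integrar nuestra ecuación de la sacudida j(t) = 0 2 veces. La antiderivada de la sacudida es la aceleración. Usando a(0) = 0, obtenemos a(t) = 0. La antiderivada de la aceleración es la velocidad. Usando v(0) = 16, obtenemos v(t) = 16. Usando v(t) = 16 y sustituyendo t = 1, encontramos v = 16.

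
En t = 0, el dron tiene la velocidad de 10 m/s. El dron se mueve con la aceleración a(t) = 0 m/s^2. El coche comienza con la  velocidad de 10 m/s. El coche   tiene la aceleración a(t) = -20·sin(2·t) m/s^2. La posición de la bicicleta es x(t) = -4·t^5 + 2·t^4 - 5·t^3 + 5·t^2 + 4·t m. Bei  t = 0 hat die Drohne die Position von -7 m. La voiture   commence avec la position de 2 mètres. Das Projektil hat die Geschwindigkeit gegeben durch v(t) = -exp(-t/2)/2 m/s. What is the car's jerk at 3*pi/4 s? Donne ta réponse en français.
Nous devons dériver notre équation de l'accélération a(t) = -20·sin(2·t) 1 fois. La dérivée de l'accélération donne le jerk: j(t) = -40·cos(2·t). Nous avons le jerk j(t) = -40·cos(2·t). En substituant t = 3*pi/4: j(3*pi/4) = 0.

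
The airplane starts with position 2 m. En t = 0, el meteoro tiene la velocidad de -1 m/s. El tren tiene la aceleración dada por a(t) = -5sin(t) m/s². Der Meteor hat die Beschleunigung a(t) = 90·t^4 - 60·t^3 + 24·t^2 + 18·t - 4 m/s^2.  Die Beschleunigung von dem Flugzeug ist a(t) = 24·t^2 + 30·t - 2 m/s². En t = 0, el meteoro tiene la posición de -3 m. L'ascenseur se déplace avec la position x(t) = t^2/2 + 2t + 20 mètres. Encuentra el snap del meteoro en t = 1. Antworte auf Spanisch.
Debemos derivar nuestra ecuación de la aceleración a(t) = 90·t^4 - 60·t^3 + 24·t^2 + 18·t - 4 2 veces. Tomando d/dt de a(t), encontramos j(t) = 360·t^3 - 180·t^2 + 48·t + 18. Tomando d/dt de j(t), encontramos s(t) = 1080·t^2 - 360·t + 48. Tenemos el snap s(t) = 1080·t^2 - 360·t + 48. Sustituyendo t = 1: s(1) = 768.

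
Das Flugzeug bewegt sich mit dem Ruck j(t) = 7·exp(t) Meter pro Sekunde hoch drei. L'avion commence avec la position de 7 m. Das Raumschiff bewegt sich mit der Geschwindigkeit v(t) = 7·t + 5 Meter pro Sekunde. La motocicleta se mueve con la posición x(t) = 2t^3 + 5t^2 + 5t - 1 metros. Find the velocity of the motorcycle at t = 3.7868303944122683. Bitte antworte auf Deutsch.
Um dies zu lösen, müssen wir 1 Ableitung unserer Gleichung für die Position x(t) = 2·t^3 + 5·t^2 + 5·t - 1 nehmen. Mit d/dt von x(t) finden wir v(t) = 6·t^2 + 10·t + 5. Mit v(t) = 6·t^2 + 10·t + 5 und Einsetzen von t = 3.7868303944122683, finden wir v = 128.908810560390.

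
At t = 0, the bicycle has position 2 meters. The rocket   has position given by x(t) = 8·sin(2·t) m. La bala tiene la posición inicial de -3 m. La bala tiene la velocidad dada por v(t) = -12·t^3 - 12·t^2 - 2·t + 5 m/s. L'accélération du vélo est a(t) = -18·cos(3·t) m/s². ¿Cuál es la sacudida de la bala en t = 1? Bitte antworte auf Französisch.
En partant de la vitesse v(t) = -12·t^3 - 12·t^2 - 2·t + 5, nous prenons 2 dérivées. En prenant d/dt de v(t), nous trouvons a(t) = -36·t^2 - 24·t - 2. En prenant d/dt de a(t), nous trouvons j(t) = -72·t - 24. En utilisant j(t) = -72·t - 24 et en substituant t = 1, nous trouvons j = -96.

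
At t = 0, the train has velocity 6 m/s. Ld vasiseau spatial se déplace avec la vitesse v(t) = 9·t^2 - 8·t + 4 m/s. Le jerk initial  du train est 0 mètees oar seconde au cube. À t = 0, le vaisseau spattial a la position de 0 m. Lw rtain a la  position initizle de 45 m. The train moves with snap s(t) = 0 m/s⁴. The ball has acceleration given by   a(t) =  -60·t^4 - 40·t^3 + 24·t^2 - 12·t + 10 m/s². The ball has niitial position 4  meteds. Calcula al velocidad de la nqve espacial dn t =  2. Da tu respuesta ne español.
De la ecuación de la velocidad v(t) = 9·t^2 - 8·t + 4, sustituimos t = 2 para obtener v = 24.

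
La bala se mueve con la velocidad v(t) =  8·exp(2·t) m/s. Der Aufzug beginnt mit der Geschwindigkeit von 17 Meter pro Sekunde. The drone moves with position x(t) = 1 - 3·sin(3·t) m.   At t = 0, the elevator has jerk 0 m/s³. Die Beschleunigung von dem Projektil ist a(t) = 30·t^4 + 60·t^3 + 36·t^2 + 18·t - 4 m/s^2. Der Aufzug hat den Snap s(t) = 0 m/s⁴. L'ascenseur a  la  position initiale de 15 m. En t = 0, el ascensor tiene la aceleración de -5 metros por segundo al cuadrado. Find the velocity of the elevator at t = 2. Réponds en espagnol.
Debemos encontrar la antiderivada de nuestra ecuación del snap s(t) = 0 3 veces. La antiderivada del snap es la sacudida. Usando j(0) = 0, obtenemos j(t) = 0. La antiderivada de la sacudida es la aceleración. Usando a(0) = -5, obtenemos a(t) = -5. La antiderivada de la aceleración es la velocidad. Usando v(0) = 17, obtenemos v(t) = 17 - 5·t. De la ecuación de la velocidad v(t) = 17 - 5·t, sustituimos t = 2 para obtener v = 7.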